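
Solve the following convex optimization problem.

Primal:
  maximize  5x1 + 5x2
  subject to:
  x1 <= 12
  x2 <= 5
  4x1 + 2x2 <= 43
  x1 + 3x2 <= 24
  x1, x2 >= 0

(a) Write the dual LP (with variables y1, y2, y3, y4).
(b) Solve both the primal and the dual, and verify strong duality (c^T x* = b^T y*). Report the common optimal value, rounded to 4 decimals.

The standard primal-dual pair for 'max c^T x s.t. A x <= b, x >= 0' is:
  Dual:  min b^T y  s.t.  A^T y >= c,  y >= 0.

So the dual LP is:
  minimize  12y1 + 5y2 + 43y3 + 24y4
  subject to:
    y1 + 4y3 + y4 >= 5
    y2 + 2y3 + 3y4 >= 5
    y1, y2, y3, y4 >= 0

Solving the primal: x* = (8.25, 5).
  primal value c^T x* = 66.25.
Solving the dual: y* = (0, 2.5, 1.25, 0).
  dual value b^T y* = 66.25.
Strong duality: c^T x* = b^T y*. Confirmed.

66.25


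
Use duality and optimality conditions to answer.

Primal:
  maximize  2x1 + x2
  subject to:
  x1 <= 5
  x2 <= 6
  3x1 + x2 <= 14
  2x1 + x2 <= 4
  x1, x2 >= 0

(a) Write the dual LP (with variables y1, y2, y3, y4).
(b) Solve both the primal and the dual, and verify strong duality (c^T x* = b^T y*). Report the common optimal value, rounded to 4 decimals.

The standard primal-dual pair for 'max c^T x s.t. A x <= b, x >= 0' is:
  Dual:  min b^T y  s.t.  A^T y >= c,  y >= 0.

So the dual LP is:
  minimize  5y1 + 6y2 + 14y3 + 4y4
  subject to:
    y1 + 3y3 + 2y4 >= 2
    y2 + y3 + y4 >= 1
    y1, y2, y3, y4 >= 0

Solving the primal: x* = (2, 0).
  primal value c^T x* = 4.
Solving the dual: y* = (0, 0, 0, 1).
  dual value b^T y* = 4.
Strong duality: c^T x* = b^T y*. Confirmed.

4


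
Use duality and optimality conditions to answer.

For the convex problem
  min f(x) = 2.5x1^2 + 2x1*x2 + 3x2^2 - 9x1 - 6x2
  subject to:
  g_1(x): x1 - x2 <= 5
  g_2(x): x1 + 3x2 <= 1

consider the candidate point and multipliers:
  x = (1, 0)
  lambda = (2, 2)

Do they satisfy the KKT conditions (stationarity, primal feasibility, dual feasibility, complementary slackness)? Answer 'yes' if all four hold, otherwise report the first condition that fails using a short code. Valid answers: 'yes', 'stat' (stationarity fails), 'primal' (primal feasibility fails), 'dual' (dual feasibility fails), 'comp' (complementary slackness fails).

Gradient of f: grad f(x) = Q x + c = (-4, -4)
Constraint values g_i(x) = a_i^T x - b_i:
  g_1((1, 0)) = -4
  g_2((1, 0)) = 0
Stationarity residual: grad f(x) + sum_i lambda_i a_i = (0, 0)
  -> stationarity OK
Primal feasibility (all g_i <= 0): OK
Dual feasibility (all lambda_i >= 0): OK
Complementary slackness (lambda_i * g_i(x) = 0 for all i): FAILS

Verdict: the first failing condition is complementary_slackness -> comp.

comp


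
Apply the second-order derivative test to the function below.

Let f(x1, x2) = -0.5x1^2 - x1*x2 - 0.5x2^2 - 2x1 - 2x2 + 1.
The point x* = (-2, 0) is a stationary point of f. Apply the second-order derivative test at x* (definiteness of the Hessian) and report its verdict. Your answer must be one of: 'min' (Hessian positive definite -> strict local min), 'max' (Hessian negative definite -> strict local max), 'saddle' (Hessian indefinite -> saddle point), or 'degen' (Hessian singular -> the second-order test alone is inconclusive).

Compute the Hessian H = grad^2 f:
  H = [[-1, -1], [-1, -1]]
Verify stationarity: grad f(x*) = H x* + g = (0, 0).
Eigenvalues of H: -2, 0.
H has a zero eigenvalue (singular; negative semidefinite but not definite), so H is neither positive definite, negative definite, nor indefinite. The second-order test alone is inconclusive -> degen.
(Indeed, f is constant along the null direction of H through x*, so x* is not a strict local extremum.)

degen


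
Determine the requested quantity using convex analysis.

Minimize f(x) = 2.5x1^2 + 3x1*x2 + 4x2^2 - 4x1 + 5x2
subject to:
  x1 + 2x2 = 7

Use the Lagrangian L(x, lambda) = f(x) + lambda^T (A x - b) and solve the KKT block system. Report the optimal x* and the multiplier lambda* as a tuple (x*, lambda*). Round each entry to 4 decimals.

Form the Lagrangian:
  L(x, lambda) = (1/2) x^T Q x + c^T x + lambda^T (A x - b)
Stationarity (grad_x L = 0): Q x + c + A^T lambda = 0.
Primal feasibility: A x = b.

This gives the KKT block system:
  [ Q   A^T ] [ x     ]   [-c ]
  [ A    0  ] [ lambda ] = [ b ]

Solving the linear system:
  x*      = (2.5, 2.25)
  lambda* = (-15.25)
  f(x*)   = 54

x* = (2.5, 2.25), lambda* = (-15.25)


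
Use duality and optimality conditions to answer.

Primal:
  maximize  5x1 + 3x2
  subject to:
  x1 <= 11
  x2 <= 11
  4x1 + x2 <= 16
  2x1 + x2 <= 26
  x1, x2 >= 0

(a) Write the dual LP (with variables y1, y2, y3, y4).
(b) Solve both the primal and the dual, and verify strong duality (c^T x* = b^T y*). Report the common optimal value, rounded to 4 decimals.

The standard primal-dual pair for 'max c^T x s.t. A x <= b, x >= 0' is:
  Dual:  min b^T y  s.t.  A^T y >= c,  y >= 0.

So the dual LP is:
  minimize  11y1 + 11y2 + 16y3 + 26y4
  subject to:
    y1 + 4y3 + 2y4 >= 5
    y2 + y3 + y4 >= 3
    y1, y2, y3, y4 >= 0

Solving the primal: x* = (1.25, 11).
  primal value c^T x* = 39.25.
Solving the dual: y* = (0, 1.75, 1.25, 0).
  dual value b^T y* = 39.25.
Strong duality: c^T x* = b^T y*. Confirmed.

39.25


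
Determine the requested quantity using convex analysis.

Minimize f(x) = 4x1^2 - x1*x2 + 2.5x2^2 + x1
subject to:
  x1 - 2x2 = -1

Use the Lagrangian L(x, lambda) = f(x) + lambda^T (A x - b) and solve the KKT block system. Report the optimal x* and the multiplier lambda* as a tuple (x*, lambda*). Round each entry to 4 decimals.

Form the Lagrangian:
  L(x, lambda) = (1/2) x^T Q x + c^T x + lambda^T (A x - b)
Stationarity (grad_x L = 0): Q x + c + A^T lambda = 0.
Primal feasibility: A x = b.

This gives the KKT block system:
  [ Q   A^T ] [ x     ]   [-c ]
  [ A    0  ] [ lambda ] = [ b ]

Solving the linear system:
  x*      = (-0.2121, 0.3939)
  lambda* = (1.0909)
  f(x*)   = 0.4394

x* = (-0.2121, 0.3939), lambda* = (1.0909)


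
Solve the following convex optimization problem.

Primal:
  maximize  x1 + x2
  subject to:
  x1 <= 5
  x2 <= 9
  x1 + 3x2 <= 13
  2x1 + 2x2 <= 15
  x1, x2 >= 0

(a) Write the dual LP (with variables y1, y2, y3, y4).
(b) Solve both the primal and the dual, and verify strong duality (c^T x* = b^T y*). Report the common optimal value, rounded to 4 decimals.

The standard primal-dual pair for 'max c^T x s.t. A x <= b, x >= 0' is:
  Dual:  min b^T y  s.t.  A^T y >= c,  y >= 0.

So the dual LP is:
  minimize  5y1 + 9y2 + 13y3 + 15y4
  subject to:
    y1 + y3 + 2y4 >= 1
    y2 + 3y3 + 2y4 >= 1
    y1, y2, y3, y4 >= 0

Solving the primal: x* = (5, 2.5).
  primal value c^T x* = 7.5.
Solving the dual: y* = (0, 0, 0, 0.5).
  dual value b^T y* = 7.5.
Strong duality: c^T x* = b^T y*. Confirmed.

7.5


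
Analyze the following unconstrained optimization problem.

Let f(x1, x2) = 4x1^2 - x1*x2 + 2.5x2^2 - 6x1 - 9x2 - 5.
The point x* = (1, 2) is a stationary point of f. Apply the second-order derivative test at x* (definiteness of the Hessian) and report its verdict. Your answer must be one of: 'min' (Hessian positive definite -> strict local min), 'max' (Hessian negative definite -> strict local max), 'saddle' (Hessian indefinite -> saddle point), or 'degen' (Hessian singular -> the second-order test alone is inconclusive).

Compute the Hessian H = grad^2 f:
  H = [[8, -1], [-1, 5]]
Verify stationarity: grad f(x*) = H x* + g = (0, 0).
Eigenvalues of H: 4.6972, 8.3028.
Both eigenvalues > 0, so H is positive definite -> x* is a strict local min.

min


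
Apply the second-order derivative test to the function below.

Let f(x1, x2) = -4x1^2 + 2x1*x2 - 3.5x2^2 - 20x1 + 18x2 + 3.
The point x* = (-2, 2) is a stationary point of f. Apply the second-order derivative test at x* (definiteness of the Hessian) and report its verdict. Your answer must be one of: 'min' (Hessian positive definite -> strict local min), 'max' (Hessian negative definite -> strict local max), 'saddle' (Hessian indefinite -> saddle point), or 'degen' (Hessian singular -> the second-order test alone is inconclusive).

Compute the Hessian H = grad^2 f:
  H = [[-8, 2], [2, -7]]
Verify stationarity: grad f(x*) = H x* + g = (0, 0).
Eigenvalues of H: -9.5616, -5.4384.
Both eigenvalues < 0, so H is negative definite -> x* is a strict local max.

max


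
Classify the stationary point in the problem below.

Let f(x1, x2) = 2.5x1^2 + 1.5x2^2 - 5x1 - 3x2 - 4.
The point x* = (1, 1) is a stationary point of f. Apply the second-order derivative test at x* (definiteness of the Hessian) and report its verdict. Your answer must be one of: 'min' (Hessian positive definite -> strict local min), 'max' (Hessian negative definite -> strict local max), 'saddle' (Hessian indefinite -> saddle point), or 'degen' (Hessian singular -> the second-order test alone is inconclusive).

Compute the Hessian H = grad^2 f:
  H = [[5, 0], [0, 3]]
Verify stationarity: grad f(x*) = H x* + g = (0, 0).
Eigenvalues of H: 3, 5.
Both eigenvalues > 0, so H is positive definite -> x* is a strict local min.

min


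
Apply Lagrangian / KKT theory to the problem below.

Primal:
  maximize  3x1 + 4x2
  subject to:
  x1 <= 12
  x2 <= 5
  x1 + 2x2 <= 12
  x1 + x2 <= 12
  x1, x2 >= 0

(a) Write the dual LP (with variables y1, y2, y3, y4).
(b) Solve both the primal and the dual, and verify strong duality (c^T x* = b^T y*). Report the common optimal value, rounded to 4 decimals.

The standard primal-dual pair for 'max c^T x s.t. A x <= b, x >= 0' is:
  Dual:  min b^T y  s.t.  A^T y >= c,  y >= 0.

So the dual LP is:
  minimize  12y1 + 5y2 + 12y3 + 12y4
  subject to:
    y1 + y3 + y4 >= 3
    y2 + 2y3 + y4 >= 4
    y1, y2, y3, y4 >= 0

Solving the primal: x* = (12, 0).
  primal value c^T x* = 36.
Solving the dual: y* = (0, 0, 1, 2).
  dual value b^T y* = 36.
Strong duality: c^T x* = b^T y*. Confirmed.

36


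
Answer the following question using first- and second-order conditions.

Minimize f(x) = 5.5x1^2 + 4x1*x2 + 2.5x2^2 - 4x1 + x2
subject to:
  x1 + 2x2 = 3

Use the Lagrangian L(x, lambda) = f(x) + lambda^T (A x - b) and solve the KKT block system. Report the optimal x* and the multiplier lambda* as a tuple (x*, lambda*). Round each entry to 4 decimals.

Form the Lagrangian:
  L(x, lambda) = (1/2) x^T Q x + c^T x + lambda^T (A x - b)
Stationarity (grad_x L = 0): Q x + c + A^T lambda = 0.
Primal feasibility: A x = b.

This gives the KKT block system:
  [ Q   A^T ] [ x     ]   [-c ]
  [ A    0  ] [ lambda ] = [ b ]

Solving the linear system:
  x*      = (0.2727, 1.3636)
  lambda* = (-4.4545)
  f(x*)   = 6.8182

x* = (0.2727, 1.3636), lambda* = (-4.4545)


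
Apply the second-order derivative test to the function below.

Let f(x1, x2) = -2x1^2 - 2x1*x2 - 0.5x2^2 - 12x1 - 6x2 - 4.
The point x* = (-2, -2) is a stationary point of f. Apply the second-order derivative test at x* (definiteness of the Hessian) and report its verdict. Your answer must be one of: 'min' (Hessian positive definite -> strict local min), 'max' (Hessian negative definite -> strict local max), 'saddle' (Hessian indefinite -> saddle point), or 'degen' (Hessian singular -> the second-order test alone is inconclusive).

Compute the Hessian H = grad^2 f:
  H = [[-4, -2], [-2, -1]]
Verify stationarity: grad f(x*) = H x* + g = (0, 0).
Eigenvalues of H: -5, 0.
H has a zero eigenvalue (singular; negative semidefinite but not definite), so H is neither positive definite, negative definite, nor indefinite. The second-order test alone is inconclusive -> degen.
(Indeed, f is constant along the null direction of H through x*, so x* is not a strict local extremum.)

degen


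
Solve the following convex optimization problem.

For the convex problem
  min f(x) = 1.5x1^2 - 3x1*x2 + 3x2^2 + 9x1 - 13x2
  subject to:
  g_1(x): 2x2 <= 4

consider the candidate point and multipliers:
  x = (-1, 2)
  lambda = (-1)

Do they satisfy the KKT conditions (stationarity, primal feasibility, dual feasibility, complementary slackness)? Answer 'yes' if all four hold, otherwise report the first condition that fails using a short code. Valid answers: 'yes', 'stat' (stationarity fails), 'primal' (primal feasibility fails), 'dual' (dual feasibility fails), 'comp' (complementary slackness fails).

Gradient of f: grad f(x) = Q x + c = (0, 2)
Constraint values g_i(x) = a_i^T x - b_i:
  g_1((-1, 2)) = 0
Stationarity residual: grad f(x) + sum_i lambda_i a_i = (0, 0)
  -> stationarity OK
Primal feasibility (all g_i <= 0): OK
Dual feasibility (all lambda_i >= 0): FAILS
Complementary slackness (lambda_i * g_i(x) = 0 for all i): OK

Verdict: the first failing condition is dual_feasibility -> dual.

dual


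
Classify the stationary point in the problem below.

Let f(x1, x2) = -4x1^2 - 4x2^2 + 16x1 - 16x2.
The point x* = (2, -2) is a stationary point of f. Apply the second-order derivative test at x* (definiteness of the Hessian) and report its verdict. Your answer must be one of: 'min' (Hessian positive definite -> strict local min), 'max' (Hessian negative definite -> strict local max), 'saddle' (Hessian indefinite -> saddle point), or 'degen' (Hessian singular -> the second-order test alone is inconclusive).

Compute the Hessian H = grad^2 f:
  H = [[-8, 0], [0, -8]]
Verify stationarity: grad f(x*) = H x* + g = (0, 0).
Eigenvalues of H: -8, -8.
Both eigenvalues < 0, so H is negative definite -> x* is a strict local max.

max


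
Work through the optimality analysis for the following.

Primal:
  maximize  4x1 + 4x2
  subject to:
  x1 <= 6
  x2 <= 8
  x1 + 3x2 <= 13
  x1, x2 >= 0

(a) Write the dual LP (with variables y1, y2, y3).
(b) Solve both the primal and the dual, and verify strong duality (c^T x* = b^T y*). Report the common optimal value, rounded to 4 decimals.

The standard primal-dual pair for 'max c^T x s.t. A x <= b, x >= 0' is:
  Dual:  min b^T y  s.t.  A^T y >= c,  y >= 0.

So the dual LP is:
  minimize  6y1 + 8y2 + 13y3
  subject to:
    y1 + y3 >= 4
    y2 + 3y3 >= 4
    y1, y2, y3 >= 0

Solving the primal: x* = (6, 2.3333).
  primal value c^T x* = 33.3333.
Solving the dual: y* = (2.6667, 0, 1.3333).
  dual value b^T y* = 33.3333.
Strong duality: c^T x* = b^T y*. Confirmed.

33.3333


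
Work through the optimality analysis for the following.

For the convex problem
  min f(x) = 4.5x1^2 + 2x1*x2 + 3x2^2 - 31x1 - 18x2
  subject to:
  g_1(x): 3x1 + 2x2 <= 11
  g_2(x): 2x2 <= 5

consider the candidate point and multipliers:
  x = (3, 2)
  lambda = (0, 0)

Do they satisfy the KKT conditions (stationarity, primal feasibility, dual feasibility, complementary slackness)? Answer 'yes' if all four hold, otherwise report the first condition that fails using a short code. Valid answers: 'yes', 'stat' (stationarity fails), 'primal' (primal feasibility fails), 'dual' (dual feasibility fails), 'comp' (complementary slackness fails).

Gradient of f: grad f(x) = Q x + c = (0, 0)
Constraint values g_i(x) = a_i^T x - b_i:
  g_1((3, 2)) = 2
  g_2((3, 2)) = -1
Stationarity residual: grad f(x) + sum_i lambda_i a_i = (0, 0)
  -> stationarity OK
Primal feasibility (all g_i <= 0): FAILS
Dual feasibility (all lambda_i >= 0): OK
Complementary slackness (lambda_i * g_i(x) = 0 for all i): OK

Verdict: the first failing condition is primal_feasibility -> primal.

primal


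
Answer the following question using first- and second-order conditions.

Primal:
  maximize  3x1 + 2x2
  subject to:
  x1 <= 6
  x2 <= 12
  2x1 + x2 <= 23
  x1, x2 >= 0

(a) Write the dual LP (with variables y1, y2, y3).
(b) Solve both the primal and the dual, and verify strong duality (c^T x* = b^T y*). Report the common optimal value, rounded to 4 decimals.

The standard primal-dual pair for 'max c^T x s.t. A x <= b, x >= 0' is:
  Dual:  min b^T y  s.t.  A^T y >= c,  y >= 0.

So the dual LP is:
  minimize  6y1 + 12y2 + 23y3
  subject to:
    y1 + 2y3 >= 3
    y2 + y3 >= 2
    y1, y2, y3 >= 0

Solving the primal: x* = (5.5, 12).
  primal value c^T x* = 40.5.
Solving the dual: y* = (0, 0.5, 1.5).
  dual value b^T y* = 40.5.
Strong duality: c^T x* = b^T y*. Confirmed.

40.5


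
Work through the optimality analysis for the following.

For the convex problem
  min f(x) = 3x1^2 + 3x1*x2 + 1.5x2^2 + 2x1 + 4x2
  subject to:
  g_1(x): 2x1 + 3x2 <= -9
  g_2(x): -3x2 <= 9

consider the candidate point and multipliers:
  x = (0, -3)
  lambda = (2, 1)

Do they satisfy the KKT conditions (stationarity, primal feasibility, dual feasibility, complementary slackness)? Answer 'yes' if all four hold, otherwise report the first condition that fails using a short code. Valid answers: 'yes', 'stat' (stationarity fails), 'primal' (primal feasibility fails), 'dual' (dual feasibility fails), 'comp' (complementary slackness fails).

Gradient of f: grad f(x) = Q x + c = (-7, -5)
Constraint values g_i(x) = a_i^T x - b_i:
  g_1((0, -3)) = 0
  g_2((0, -3)) = 0
Stationarity residual: grad f(x) + sum_i lambda_i a_i = (-3, -2)
  -> stationarity FAILS
Primal feasibility (all g_i <= 0): OK
Dual feasibility (all lambda_i >= 0): OK
Complementary slackness (lambda_i * g_i(x) = 0 for all i): OK

Verdict: the first failing condition is stationarity -> stat.

stat


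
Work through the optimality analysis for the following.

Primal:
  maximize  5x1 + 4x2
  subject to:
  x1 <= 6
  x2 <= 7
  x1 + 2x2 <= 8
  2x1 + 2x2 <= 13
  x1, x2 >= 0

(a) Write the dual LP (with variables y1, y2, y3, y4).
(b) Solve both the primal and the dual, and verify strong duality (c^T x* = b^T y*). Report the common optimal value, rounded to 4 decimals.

The standard primal-dual pair for 'max c^T x s.t. A x <= b, x >= 0' is:
  Dual:  min b^T y  s.t.  A^T y >= c,  y >= 0.

So the dual LP is:
  minimize  6y1 + 7y2 + 8y3 + 13y4
  subject to:
    y1 + y3 + 2y4 >= 5
    y2 + 2y3 + 2y4 >= 4
    y1, y2, y3, y4 >= 0

Solving the primal: x* = (6, 0.5).
  primal value c^T x* = 32.
Solving the dual: y* = (1, 0, 0, 2).
  dual value b^T y* = 32.
Strong duality: c^T x* = b^T y*. Confirmed.

32


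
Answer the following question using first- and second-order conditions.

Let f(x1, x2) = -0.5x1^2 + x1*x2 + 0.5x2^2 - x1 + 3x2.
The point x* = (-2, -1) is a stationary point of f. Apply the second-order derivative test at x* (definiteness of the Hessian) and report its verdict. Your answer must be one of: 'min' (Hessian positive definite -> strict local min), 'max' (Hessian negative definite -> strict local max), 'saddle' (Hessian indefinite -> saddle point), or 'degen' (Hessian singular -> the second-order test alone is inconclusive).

Compute the Hessian H = grad^2 f:
  H = [[-1, 1], [1, 1]]
Verify stationarity: grad f(x*) = H x* + g = (0, 0).
Eigenvalues of H: -1.4142, 1.4142.
Eigenvalues have mixed signs, so H is indefinite -> x* is a saddle point.

saddle


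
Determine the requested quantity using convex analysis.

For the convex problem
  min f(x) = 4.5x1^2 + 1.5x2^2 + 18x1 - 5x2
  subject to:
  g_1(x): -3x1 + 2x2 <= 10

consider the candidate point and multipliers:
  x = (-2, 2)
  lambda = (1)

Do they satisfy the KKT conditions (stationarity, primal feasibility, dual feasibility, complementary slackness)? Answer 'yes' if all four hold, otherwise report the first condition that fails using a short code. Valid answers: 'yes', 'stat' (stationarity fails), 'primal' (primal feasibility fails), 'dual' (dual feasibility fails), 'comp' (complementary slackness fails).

Gradient of f: grad f(x) = Q x + c = (0, 1)
Constraint values g_i(x) = a_i^T x - b_i:
  g_1((-2, 2)) = 0
Stationarity residual: grad f(x) + sum_i lambda_i a_i = (-3, 3)
  -> stationarity FAILS
Primal feasibility (all g_i <= 0): OK
Dual feasibility (all lambda_i >= 0): OK
Complementary slackness (lambda_i * g_i(x) = 0 for all i): OK

Verdict: the first failing condition is stationarity -> stat.

stat


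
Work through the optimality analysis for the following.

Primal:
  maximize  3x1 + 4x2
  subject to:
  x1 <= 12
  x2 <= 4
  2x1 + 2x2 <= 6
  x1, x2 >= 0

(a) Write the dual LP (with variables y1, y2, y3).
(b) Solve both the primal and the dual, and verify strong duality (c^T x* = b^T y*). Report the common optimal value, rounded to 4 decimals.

The standard primal-dual pair for 'max c^T x s.t. A x <= b, x >= 0' is:
  Dual:  min b^T y  s.t.  A^T y >= c,  y >= 0.

So the dual LP is:
  minimize  12y1 + 4y2 + 6y3
  subject to:
    y1 + 2y3 >= 3
    y2 + 2y3 >= 4
    y1, y2, y3 >= 0

Solving the primal: x* = (0, 3).
  primal value c^T x* = 12.
Solving the dual: y* = (0, 0, 2).
  dual value b^T y* = 12.
Strong duality: c^T x* = b^T y*. Confirmed.

12


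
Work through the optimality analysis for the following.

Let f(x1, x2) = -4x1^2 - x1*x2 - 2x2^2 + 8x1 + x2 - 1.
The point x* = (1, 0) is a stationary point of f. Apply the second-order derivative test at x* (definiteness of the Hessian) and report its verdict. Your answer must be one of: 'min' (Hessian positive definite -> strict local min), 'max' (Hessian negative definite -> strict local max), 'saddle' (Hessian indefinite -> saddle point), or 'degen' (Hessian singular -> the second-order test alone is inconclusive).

Compute the Hessian H = grad^2 f:
  H = [[-8, -1], [-1, -4]]
Verify stationarity: grad f(x*) = H x* + g = (0, 0).
Eigenvalues of H: -8.2361, -3.7639.
Both eigenvalues < 0, so H is negative definite -> x* is a strict local max.

max


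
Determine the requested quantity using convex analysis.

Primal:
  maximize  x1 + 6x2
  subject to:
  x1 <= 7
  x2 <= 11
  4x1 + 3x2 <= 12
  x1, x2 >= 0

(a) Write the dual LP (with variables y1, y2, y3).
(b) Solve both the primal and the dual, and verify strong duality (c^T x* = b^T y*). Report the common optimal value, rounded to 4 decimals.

The standard primal-dual pair for 'max c^T x s.t. A x <= b, x >= 0' is:
  Dual:  min b^T y  s.t.  A^T y >= c,  y >= 0.

So the dual LP is:
  minimize  7y1 + 11y2 + 12y3
  subject to:
    y1 + 4y3 >= 1
    y2 + 3y3 >= 6
    y1, y2, y3 >= 0

Solving the primal: x* = (0, 4).
  primal value c^T x* = 24.
Solving the dual: y* = (0, 0, 2).
  dual value b^T y* = 24.
Strong duality: c^T x* = b^T y*. Confirmed.

24


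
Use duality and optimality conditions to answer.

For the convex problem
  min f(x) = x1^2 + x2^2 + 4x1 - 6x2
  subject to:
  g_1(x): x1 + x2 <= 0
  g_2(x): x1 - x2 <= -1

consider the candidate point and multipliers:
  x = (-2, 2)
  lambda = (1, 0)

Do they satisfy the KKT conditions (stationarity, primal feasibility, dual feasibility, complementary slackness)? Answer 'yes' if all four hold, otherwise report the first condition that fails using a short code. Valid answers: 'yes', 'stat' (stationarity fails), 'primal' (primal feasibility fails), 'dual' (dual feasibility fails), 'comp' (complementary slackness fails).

Gradient of f: grad f(x) = Q x + c = (0, -2)
Constraint values g_i(x) = a_i^T x - b_i:
  g_1((-2, 2)) = 0
  g_2((-2, 2)) = -3
Stationarity residual: grad f(x) + sum_i lambda_i a_i = (1, -1)
  -> stationarity FAILS
Primal feasibility (all g_i <= 0): OK
Dual feasibility (all lambda_i >= 0): OK
Complementary slackness (lambda_i * g_i(x) = 0 for all i): OK

Verdict: the first failing condition is stationarity -> stat.

stat


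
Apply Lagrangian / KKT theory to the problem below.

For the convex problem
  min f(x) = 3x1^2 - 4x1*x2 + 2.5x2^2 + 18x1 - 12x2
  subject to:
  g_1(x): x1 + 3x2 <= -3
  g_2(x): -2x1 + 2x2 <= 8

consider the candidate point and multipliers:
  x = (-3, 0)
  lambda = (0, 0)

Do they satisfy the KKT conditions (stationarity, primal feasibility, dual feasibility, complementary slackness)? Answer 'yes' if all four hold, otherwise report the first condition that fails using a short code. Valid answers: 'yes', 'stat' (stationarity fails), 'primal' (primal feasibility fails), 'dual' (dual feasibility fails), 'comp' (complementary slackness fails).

Gradient of f: grad f(x) = Q x + c = (0, 0)
Constraint values g_i(x) = a_i^T x - b_i:
  g_1((-3, 0)) = 0
  g_2((-3, 0)) = -2
Stationarity residual: grad f(x) + sum_i lambda_i a_i = (0, 0)
  -> stationarity OK
Primal feasibility (all g_i <= 0): OK
Dual feasibility (all lambda_i >= 0): OK
Complementary slackness (lambda_i * g_i(x) = 0 for all i): OK

Verdict: yes, KKT holds.

yes


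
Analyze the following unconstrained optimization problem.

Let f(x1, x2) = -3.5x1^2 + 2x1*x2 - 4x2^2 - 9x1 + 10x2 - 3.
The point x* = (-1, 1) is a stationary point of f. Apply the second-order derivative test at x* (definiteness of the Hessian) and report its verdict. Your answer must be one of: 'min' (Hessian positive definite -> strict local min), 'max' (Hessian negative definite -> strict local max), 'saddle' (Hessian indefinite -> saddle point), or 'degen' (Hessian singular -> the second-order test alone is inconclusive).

Compute the Hessian H = grad^2 f:
  H = [[-7, 2], [2, -8]]
Verify stationarity: grad f(x*) = H x* + g = (0, 0).
Eigenvalues of H: -9.5616, -5.4384.
Both eigenvalues < 0, so H is negative definite -> x* is a strict local max.

max


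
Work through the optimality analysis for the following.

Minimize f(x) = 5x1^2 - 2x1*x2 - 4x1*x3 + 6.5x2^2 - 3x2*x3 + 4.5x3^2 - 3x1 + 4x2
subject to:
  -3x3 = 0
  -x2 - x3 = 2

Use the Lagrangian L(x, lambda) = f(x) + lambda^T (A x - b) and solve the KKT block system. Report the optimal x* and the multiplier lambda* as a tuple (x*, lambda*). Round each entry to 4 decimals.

Form the Lagrangian:
  L(x, lambda) = (1/2) x^T Q x + c^T x + lambda^T (A x - b)
Stationarity (grad_x L = 0): Q x + c + A^T lambda = 0.
Primal feasibility: A x = b.

This gives the KKT block system:
  [ Q   A^T ] [ x     ]   [-c ]
  [ A    0  ] [ lambda ] = [ b ]

Solving the linear system:
  x*      = (-0.1, -2, 0)
  lambda* = (9.4, -21.8)
  f(x*)   = 17.95

x* = (-0.1, -2, 0), lambda* = (9.4, -21.8)


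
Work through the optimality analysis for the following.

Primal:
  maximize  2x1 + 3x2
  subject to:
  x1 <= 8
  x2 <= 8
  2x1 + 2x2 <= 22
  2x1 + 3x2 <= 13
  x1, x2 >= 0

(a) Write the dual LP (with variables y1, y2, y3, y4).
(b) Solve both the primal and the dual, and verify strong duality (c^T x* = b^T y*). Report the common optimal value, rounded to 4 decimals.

The standard primal-dual pair for 'max c^T x s.t. A x <= b, x >= 0' is:
  Dual:  min b^T y  s.t.  A^T y >= c,  y >= 0.

So the dual LP is:
  minimize  8y1 + 8y2 + 22y3 + 13y4
  subject to:
    y1 + 2y3 + 2y4 >= 2
    y2 + 2y3 + 3y4 >= 3
    y1, y2, y3, y4 >= 0

Solving the primal: x* = (6.5, 0).
  primal value c^T x* = 13.
Solving the dual: y* = (0, 0, 0, 1).
  dual value b^T y* = 13.
Strong duality: c^T x* = b^T y*. Confirmed.

13


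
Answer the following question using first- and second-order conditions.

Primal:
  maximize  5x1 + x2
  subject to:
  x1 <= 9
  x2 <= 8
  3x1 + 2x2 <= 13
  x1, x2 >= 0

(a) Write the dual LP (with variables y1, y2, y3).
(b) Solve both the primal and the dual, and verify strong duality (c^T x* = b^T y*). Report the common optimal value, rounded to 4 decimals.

The standard primal-dual pair for 'max c^T x s.t. A x <= b, x >= 0' is:
  Dual:  min b^T y  s.t.  A^T y >= c,  y >= 0.

So the dual LP is:
  minimize  9y1 + 8y2 + 13y3
  subject to:
    y1 + 3y3 >= 5
    y2 + 2y3 >= 1
    y1, y2, y3 >= 0

Solving the primal: x* = (4.3333, 0).
  primal value c^T x* = 21.6667.
Solving the dual: y* = (0, 0, 1.6667).
  dual value b^T y* = 21.6667.
Strong duality: c^T x* = b^T y*. Confirmed.

21.6667


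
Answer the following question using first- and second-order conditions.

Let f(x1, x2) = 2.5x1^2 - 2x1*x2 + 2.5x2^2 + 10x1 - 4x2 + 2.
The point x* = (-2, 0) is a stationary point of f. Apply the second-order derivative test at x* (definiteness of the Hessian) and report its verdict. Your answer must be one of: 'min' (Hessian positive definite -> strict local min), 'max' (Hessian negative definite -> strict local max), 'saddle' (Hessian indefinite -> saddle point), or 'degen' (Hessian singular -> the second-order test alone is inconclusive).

Compute the Hessian H = grad^2 f:
  H = [[5, -2], [-2, 5]]
Verify stationarity: grad f(x*) = H x* + g = (0, 0).
Eigenvalues of H: 3, 7.
Both eigenvalues > 0, so H is positive definite -> x* is a strict local min.

min


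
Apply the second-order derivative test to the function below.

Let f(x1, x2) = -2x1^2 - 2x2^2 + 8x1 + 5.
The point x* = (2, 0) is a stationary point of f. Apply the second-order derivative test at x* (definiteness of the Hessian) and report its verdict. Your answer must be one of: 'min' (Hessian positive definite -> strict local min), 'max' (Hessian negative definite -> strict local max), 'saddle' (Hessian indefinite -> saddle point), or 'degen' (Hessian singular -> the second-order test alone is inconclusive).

Compute the Hessian H = grad^2 f:
  H = [[-4, 0], [0, -4]]
Verify stationarity: grad f(x*) = H x* + g = (0, 0).
Eigenvalues of H: -4, -4.
Both eigenvalues < 0, so H is negative definite -> x* is a strict local max.

max


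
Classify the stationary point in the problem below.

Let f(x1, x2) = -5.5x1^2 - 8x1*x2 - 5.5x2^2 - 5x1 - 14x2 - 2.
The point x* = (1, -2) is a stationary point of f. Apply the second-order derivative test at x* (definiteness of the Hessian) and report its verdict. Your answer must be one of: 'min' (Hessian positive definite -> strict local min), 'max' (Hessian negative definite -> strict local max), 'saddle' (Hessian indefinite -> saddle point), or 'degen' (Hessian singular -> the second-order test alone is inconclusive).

Compute the Hessian H = grad^2 f:
  H = [[-11, -8], [-8, -11]]
Verify stationarity: grad f(x*) = H x* + g = (0, 0).
Eigenvalues of H: -19, -3.
Both eigenvalues < 0, so H is negative definite -> x* is a strict local max.

max


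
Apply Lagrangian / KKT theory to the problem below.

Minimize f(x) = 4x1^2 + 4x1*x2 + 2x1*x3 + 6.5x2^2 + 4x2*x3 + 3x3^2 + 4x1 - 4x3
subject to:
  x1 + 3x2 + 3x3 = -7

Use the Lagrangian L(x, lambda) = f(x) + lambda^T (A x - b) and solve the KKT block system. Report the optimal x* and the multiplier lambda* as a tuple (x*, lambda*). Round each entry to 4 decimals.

Form the Lagrangian:
  L(x, lambda) = (1/2) x^T Q x + c^T x + lambda^T (A x - b)
Stationarity (grad_x L = 0): Q x + c + A^T lambda = 0.
Primal feasibility: A x = b.

This gives the KKT block system:
  [ Q   A^T ] [ x     ]   [-c ]
  [ A    0  ] [ lambda ] = [ b ]

Solving the linear system:
  x*      = (-0.4834, -0.6707, -1.5015)
  lambda* = (5.5529)
  f(x*)   = 21.4713

x* = (-0.4834, -0.6707, -1.5015), lambda* = (5.5529)


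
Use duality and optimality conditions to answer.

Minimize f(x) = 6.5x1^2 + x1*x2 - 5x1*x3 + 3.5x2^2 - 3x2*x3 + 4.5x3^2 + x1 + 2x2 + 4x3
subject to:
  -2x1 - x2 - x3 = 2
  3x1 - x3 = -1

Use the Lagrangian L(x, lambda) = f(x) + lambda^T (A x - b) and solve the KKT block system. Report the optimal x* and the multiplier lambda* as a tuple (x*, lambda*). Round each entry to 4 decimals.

Form the Lagrangian:
  L(x, lambda) = (1/2) x^T Q x + c^T x + lambda^T (A x - b)
Stationarity (grad_x L = 0): Q x + c + A^T lambda = 0.
Primal feasibility: A x = b.

This gives the KKT block system:
  [ Q   A^T ] [ x     ]   [-c ]
  [ A    0  ] [ lambda ] = [ b ]

Solving the linear system:
  x*      = (-0.5298, -0.3511, -0.5893)
  lambda* = (0.7806, 1.6176)
  f(x*)   = -1.7665

x* = (-0.5298, -0.3511, -0.5893), lambda* = (0.7806, 1.6176)


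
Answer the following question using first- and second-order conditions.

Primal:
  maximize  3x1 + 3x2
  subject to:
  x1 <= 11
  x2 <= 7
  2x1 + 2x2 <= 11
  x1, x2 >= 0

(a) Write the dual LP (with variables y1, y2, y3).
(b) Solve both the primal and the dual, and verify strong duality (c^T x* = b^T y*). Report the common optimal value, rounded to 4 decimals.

The standard primal-dual pair for 'max c^T x s.t. A x <= b, x >= 0' is:
  Dual:  min b^T y  s.t.  A^T y >= c,  y >= 0.

So the dual LP is:
  minimize  11y1 + 7y2 + 11y3
  subject to:
    y1 + 2y3 >= 3
    y2 + 2y3 >= 3
    y1, y2, y3 >= 0

Solving the primal: x* = (5.5, 0).
  primal value c^T x* = 16.5.
Solving the dual: y* = (0, 0, 1.5).
  dual value b^T y* = 16.5.
Strong duality: c^T x* = b^T y*. Confirmed.

16.5


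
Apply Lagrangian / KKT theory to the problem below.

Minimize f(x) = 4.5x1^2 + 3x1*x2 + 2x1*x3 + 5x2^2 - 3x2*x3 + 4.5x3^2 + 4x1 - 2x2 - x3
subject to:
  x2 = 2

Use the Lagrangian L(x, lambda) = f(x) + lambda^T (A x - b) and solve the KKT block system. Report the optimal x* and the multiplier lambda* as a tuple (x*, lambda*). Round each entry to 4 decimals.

Form the Lagrangian:
  L(x, lambda) = (1/2) x^T Q x + c^T x + lambda^T (A x - b)
Stationarity (grad_x L = 0): Q x + c + A^T lambda = 0.
Primal feasibility: A x = b.

This gives the KKT block system:
  [ Q   A^T ] [ x     ]   [-c ]
  [ A    0  ] [ lambda ] = [ b ]

Solving the linear system:
  x*      = (-1.3506, 2, 1.0779)
  lambda* = (-10.7143)
  f(x*)   = 5.474

x* = (-1.3506, 2, 1.0779), lambda* = (-10.7143)


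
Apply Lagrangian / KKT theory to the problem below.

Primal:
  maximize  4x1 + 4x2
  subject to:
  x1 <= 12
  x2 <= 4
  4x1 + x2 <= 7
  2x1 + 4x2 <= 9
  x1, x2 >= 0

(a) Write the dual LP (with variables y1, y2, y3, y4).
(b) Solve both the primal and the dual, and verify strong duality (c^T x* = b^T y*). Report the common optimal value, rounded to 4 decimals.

The standard primal-dual pair for 'max c^T x s.t. A x <= b, x >= 0' is:
  Dual:  min b^T y  s.t.  A^T y >= c,  y >= 0.

So the dual LP is:
  minimize  12y1 + 4y2 + 7y3 + 9y4
  subject to:
    y1 + 4y3 + 2y4 >= 4
    y2 + y3 + 4y4 >= 4
    y1, y2, y3, y4 >= 0

Solving the primal: x* = (1.3571, 1.5714).
  primal value c^T x* = 11.7143.
Solving the dual: y* = (0, 0, 0.5714, 0.8571).
  dual value b^T y* = 11.7143.
Strong duality: c^T x* = b^T y*. Confirmed.

11.7143


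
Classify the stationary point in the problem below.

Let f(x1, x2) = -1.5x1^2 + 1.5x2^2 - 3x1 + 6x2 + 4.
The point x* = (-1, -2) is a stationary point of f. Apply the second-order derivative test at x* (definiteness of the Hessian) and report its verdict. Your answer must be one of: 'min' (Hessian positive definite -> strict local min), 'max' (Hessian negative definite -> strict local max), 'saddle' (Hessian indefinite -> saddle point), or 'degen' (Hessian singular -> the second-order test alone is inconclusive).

Compute the Hessian H = grad^2 f:
  H = [[-3, 0], [0, 3]]
Verify stationarity: grad f(x*) = H x* + g = (0, 0).
Eigenvalues of H: -3, 3.
Eigenvalues have mixed signs, so H is indefinite -> x* is a saddle point.

saddle


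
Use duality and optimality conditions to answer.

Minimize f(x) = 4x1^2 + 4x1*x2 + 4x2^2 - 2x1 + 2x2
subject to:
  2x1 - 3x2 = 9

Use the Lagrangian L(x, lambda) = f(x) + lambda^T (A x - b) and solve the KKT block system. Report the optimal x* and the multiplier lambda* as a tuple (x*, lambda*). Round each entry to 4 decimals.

Form the Lagrangian:
  L(x, lambda) = (1/2) x^T Q x + c^T x + lambda^T (A x - b)
Stationarity (grad_x L = 0): Q x + c + A^T lambda = 0.
Primal feasibility: A x = b.

This gives the KKT block system:
  [ Q   A^T ] [ x     ]   [-c ]
  [ A    0  ] [ lambda ] = [ b ]

Solving the linear system:
  x*      = (1.6974, -1.8684)
  lambda* = (-2.0526)
  f(x*)   = 5.6711

x* = (1.6974, -1.8684), lambda* = (-2.0526)


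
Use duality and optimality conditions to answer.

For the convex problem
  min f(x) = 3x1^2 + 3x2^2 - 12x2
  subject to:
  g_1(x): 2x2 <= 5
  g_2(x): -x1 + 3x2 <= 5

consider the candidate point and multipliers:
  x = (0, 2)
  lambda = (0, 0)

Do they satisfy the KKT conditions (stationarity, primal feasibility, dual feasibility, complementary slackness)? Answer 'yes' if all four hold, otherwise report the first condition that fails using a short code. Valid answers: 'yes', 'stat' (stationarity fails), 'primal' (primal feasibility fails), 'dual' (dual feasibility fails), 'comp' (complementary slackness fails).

Gradient of f: grad f(x) = Q x + c = (0, 0)
Constraint values g_i(x) = a_i^T x - b_i:
  g_1((0, 2)) = -1
  g_2((0, 2)) = 1
Stationarity residual: grad f(x) + sum_i lambda_i a_i = (0, 0)
  -> stationarity OK
Primal feasibility (all g_i <= 0): FAILS
Dual feasibility (all lambda_i >= 0): OK
Complementary slackness (lambda_i * g_i(x) = 0 for all i): OK

Verdict: the first failing condition is primal_feasibility -> primal.

primal


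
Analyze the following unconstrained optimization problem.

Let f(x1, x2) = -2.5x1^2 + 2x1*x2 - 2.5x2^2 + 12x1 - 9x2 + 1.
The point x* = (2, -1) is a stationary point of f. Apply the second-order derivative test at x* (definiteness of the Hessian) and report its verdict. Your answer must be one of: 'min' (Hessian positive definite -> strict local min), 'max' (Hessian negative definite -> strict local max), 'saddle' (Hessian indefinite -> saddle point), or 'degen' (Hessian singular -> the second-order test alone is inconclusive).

Compute the Hessian H = grad^2 f:
  H = [[-5, 2], [2, -5]]
Verify stationarity: grad f(x*) = H x* + g = (0, 0).
Eigenvalues of H: -7, -3.
Both eigenvalues < 0, so H is negative definite -> x* is a strict local max.

max


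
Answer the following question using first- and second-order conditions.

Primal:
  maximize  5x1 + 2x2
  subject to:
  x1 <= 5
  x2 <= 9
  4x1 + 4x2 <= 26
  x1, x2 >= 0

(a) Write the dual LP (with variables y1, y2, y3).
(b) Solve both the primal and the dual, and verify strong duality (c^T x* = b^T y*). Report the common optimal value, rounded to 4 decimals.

The standard primal-dual pair for 'max c^T x s.t. A x <= b, x >= 0' is:
  Dual:  min b^T y  s.t.  A^T y >= c,  y >= 0.

So the dual LP is:
  minimize  5y1 + 9y2 + 26y3
  subject to:
    y1 + 4y3 >= 5
    y2 + 4y3 >= 2
    y1, y2, y3 >= 0

Solving the primal: x* = (5, 1.5).
  primal value c^T x* = 28.
Solving the dual: y* = (3, 0, 0.5).
  dual value b^T y* = 28.
Strong duality: c^T x* = b^T y*. Confirmed.

28


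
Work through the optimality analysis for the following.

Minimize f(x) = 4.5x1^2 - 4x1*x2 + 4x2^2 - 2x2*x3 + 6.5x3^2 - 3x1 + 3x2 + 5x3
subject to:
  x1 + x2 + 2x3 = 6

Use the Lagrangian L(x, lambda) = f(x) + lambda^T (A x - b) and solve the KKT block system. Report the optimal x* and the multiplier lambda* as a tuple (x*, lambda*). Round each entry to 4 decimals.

Form the Lagrangian:
  L(x, lambda) = (1/2) x^T Q x + c^T x + lambda^T (A x - b)
Stationarity (grad_x L = 0): Q x + c + A^T lambda = 0.
Primal feasibility: A x = b.

This gives the KKT block system:
  [ Q   A^T ] [ x     ]   [-c ]
  [ A    0  ] [ lambda ] = [ b ]

Solving the linear system:
  x*      = (2.0031, 1.849, 1.074)
  lambda* = (-7.6317)
  f(x*)   = 25.349

x* = (2.0031, 1.849, 1.074), lambda* = (-7.6317)


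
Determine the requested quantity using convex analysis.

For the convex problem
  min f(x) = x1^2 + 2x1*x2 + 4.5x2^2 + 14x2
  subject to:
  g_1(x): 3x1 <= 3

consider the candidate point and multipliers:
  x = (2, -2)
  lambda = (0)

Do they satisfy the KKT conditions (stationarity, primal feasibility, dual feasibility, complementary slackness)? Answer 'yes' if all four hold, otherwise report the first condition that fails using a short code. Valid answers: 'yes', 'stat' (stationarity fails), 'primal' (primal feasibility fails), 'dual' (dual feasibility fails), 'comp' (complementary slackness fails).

Gradient of f: grad f(x) = Q x + c = (0, 0)
Constraint values g_i(x) = a_i^T x - b_i:
  g_1((2, -2)) = 3
Stationarity residual: grad f(x) + sum_i lambda_i a_i = (0, 0)
  -> stationarity OK
Primal feasibility (all g_i <= 0): FAILS
Dual feasibility (all lambda_i >= 0): OK
Complementary slackness (lambda_i * g_i(x) = 0 for all i): OK

Verdict: the first failing condition is primal_feasibility -> primal.

primal


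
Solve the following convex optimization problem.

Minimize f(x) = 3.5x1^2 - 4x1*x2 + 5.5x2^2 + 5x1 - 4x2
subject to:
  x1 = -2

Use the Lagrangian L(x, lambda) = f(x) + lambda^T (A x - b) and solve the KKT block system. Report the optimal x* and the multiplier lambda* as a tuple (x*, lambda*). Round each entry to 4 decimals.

Form the Lagrangian:
  L(x, lambda) = (1/2) x^T Q x + c^T x + lambda^T (A x - b)
Stationarity (grad_x L = 0): Q x + c + A^T lambda = 0.
Primal feasibility: A x = b.

This gives the KKT block system:
  [ Q   A^T ] [ x     ]   [-c ]
  [ A    0  ] [ lambda ] = [ b ]

Solving the linear system:
  x*      = (-2, -0.3636)
  lambda* = (7.5455)
  f(x*)   = 3.2727

x* = (-2, -0.3636), lambda* = (7.5455)


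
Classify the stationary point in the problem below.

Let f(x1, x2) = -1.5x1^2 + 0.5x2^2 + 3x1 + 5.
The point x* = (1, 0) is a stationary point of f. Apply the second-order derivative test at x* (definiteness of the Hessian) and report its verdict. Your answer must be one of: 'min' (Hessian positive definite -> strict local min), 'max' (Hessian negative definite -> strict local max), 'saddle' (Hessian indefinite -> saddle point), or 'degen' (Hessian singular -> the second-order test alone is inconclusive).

Compute the Hessian H = grad^2 f:
  H = [[-3, 0], [0, 1]]
Verify stationarity: grad f(x*) = H x* + g = (0, 0).
Eigenvalues of H: -3, 1.
Eigenvalues have mixed signs, so H is indefinite -> x* is a saddle point.

saddle
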